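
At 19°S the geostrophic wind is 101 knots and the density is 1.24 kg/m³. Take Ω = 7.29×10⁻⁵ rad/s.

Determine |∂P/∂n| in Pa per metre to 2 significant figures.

Coriolis parameter at 19°S:
f = 2Ω sin φ = 2 × 7.29×10⁻⁵ × sin 19° = 4.75×10⁻⁵ s⁻¹
Wind speed in SI: 101 knots = 52.0 m/s
Geostrophic balance rearranged: |∂P/∂n| = f ρ V_g
|∂P/∂n| = 4.75×10⁻⁵ × 1.24 × 52.0 = 3.06×10⁻³ Pa/m

3.1×10⁻³ Pa/m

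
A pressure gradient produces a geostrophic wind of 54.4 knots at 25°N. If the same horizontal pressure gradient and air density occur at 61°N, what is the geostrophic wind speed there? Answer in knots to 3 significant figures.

With the same pressure gradient and density, V_g ∝ 1/f ∝ 1/sin φ.
V₂ = V₁ · sin φ₁ / sin φ₂ = 54.4 × sin 25° / sin 61°
V₂ = 54.4 × 0.4226/0.8746 = 26.3 knots

26.3 knots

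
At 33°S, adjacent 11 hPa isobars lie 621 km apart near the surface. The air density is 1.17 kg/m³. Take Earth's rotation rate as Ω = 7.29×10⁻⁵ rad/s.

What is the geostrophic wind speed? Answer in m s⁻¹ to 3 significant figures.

19.1 m s⁻¹

Coriolis parameter at 33°S:
f = 2Ω sin φ = 2 × 7.29×10⁻⁵ × sin 33° = 7.94×10⁻⁵ s⁻¹
Pressure gradient: |∂P/∂n| = 1100 Pa / 621000 m = 1.77×10⁻³ Pa/m
Geostrophic balance (pressure-gradient force = Coriolis force):
V_g = (1/(fρ)) |∂P/∂n| = 1.77×10⁻³ / (7.94×10⁻⁵ × 1.17) = 19.1 m/s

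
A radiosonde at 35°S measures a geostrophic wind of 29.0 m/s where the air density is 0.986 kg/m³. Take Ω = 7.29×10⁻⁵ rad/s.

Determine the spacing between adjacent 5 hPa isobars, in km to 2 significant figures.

210 km

Coriolis parameter at 35°S:
f = 2Ω sin φ = 2 × 7.29×10⁻⁵ × sin 35° = 8.36×10⁻⁵ s⁻¹
Geostrophic balance rearranged: |∂P/∂n| = f ρ V_g
|∂P/∂n| = 8.36×10⁻⁵ × 0.986 × 29.0 = 2.39×10⁻³ Pa/m
Isobar spacing: Δn = ΔP/|∂P/∂n| = 500 Pa / 2.39×10⁻³ Pa/m = 209096 m ≈ 210 km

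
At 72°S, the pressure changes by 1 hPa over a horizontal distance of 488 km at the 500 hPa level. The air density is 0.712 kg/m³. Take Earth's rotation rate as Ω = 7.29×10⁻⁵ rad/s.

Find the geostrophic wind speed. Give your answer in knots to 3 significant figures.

4.03 knots

Coriolis parameter at 72°S:
f = 2Ω sin φ = 2 × 7.29×10⁻⁵ × sin 72° = 1.39×10⁻⁴ s⁻¹
Pressure gradient: |∂P/∂n| = 100 Pa / 488000 m = 2.05×10⁻⁴ Pa/m
Geostrophic balance (pressure-gradient force = Coriolis force):
V_g = (1/(fρ)) |∂P/∂n| = 2.05×10⁻⁴ / (1.39×10⁻⁴ × 0.712) = 2.08 m/s
Converting: 2.08 m/s × 1.944 = 4.03 knots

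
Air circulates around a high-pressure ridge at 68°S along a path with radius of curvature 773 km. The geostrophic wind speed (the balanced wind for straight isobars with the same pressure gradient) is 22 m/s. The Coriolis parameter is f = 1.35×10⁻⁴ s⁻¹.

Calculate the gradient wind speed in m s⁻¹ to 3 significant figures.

Around a high, pressure-gradient force acts outward with centrifugal, so Coriolis balances both:
fV = (1/ρ)|∂P/∂n| + V²/R  →  V² − fR·V + fR·V_g = 0
With fR = 1.35×10⁻⁴ × 773×10³ m = 104 m/s:
V = [fR − √((fR)² − 4 fR V_g)]/2 = [104 − √(104² − 4×104×22)]/2 = 31.5 m/s
Supergeostrophic (V > V_g = 22 m/s), as expected around a high.

31.5 m s⁻¹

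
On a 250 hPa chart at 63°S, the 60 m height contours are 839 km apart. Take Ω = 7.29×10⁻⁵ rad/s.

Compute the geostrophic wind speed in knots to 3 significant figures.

10.5 knots

Coriolis parameter at 63°S:
f = 2Ω sin φ = 2 × 7.29×10⁻⁵ × sin 63° = 1.30×10⁻⁴ s⁻¹
Height gradient: |∂Z/∂n| = 60 m / 839000 m = 7.15×10⁻⁵
On a pressure surface, geostrophic balance gives V_g = (g/f)|∂Z/∂n|:
V_g = 9.81 × 7.15×10⁻⁵ / 1.30×10⁻⁴ = 5.40 m/s
Converting: 5.40 m/s × 1.944 = 10.5 knots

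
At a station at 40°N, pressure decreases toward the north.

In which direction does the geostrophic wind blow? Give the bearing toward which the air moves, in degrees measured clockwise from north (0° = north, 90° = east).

090°

The pressure-gradient force points toward the north (bearing 000°).
Geostrophic balance: in the Northern Hemisphere the Coriolis force deflects motion to the right, so the geostrophic wind blows 90° to the right of the pressure-gradient force (low pressure on the left).
Rotating 000° by 90° clockwise gives 090° — the wind blows toward the east.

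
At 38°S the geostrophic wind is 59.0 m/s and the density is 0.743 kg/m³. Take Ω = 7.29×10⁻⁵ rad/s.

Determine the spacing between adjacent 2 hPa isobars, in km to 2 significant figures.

51 km

Coriolis parameter at 38°S:
f = 2Ω sin φ = 2 × 7.29×10⁻⁵ × sin 38° = 8.98×10⁻⁵ s⁻¹
Geostrophic balance rearranged: |∂P/∂n| = f ρ V_g
|∂P/∂n| = 8.98×10⁻⁵ × 0.743 × 59.0 = 3.93×10⁻³ Pa/m
Isobar spacing: Δn = ΔP/|∂P/∂n| = 200 Pa / 3.93×10⁻³ Pa/m = 50826 m ≈ 51 km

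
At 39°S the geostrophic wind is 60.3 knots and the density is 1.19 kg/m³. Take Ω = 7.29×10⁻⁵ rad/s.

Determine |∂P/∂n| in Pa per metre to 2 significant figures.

3.4×10⁻³ Pa/m

Coriolis parameter at 39°S:
f = 2Ω sin φ = 2 × 7.29×10⁻⁵ × sin 39° = 9.18×10⁻⁵ s⁻¹
Wind speed in SI: 60.3 knots = 31.0 m/s
Geostrophic balance rearranged: |∂P/∂n| = f ρ V_g
|∂P/∂n| = 9.18×10⁻⁵ × 1.19 × 31.0 = 3.39×10⁻³ Pa/m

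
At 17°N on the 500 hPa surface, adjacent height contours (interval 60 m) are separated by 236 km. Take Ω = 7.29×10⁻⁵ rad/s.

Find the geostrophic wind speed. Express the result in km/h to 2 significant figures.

210 km/h

Coriolis parameter at 17°N:
f = 2Ω sin φ = 2 × 7.29×10⁻⁵ × sin 17° = 4.26×10⁻⁵ s⁻¹
Height gradient: |∂Z/∂n| = 60 m / 236000 m = 2.54×10⁻⁴
On a pressure surface, geostrophic balance gives V_g = (g/f)|∂Z/∂n|:
V_g = 9.81 × 2.54×10⁻⁴ / 4.26×10⁻⁵ = 58.5 m/s
Converting: 58.5 m/s × 3.6 = 210 km/h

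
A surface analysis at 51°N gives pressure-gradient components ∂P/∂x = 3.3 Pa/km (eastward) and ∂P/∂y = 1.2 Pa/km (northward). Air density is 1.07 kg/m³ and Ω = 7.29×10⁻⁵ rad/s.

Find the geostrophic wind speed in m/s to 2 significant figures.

29 m/s

Coriolis parameter at 51°N:
f = 2Ω sin φ = 2 × 7.29×10⁻⁵ × sin 51° = 1.13×10⁻⁴ s⁻¹
Component geostrophic relations (x east, y north):
u_g = −(1/(fρ)) ∂P/∂y,  v_g = (1/(fρ)) ∂P/∂x
u_g = −(1.2×10⁻³)/(1.13×10⁻⁴ × 1.07) = −9.90 m/s;  v_g = (3.3×10⁻³)/(1.13×10⁻⁴ × 1.07) = 27.2 m/s
|V_g| = √(u_g² + v_g²) = 29.0 m/s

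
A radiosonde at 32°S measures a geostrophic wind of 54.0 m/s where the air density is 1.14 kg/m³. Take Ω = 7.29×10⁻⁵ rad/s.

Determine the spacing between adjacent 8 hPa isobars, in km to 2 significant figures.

Coriolis parameter at 32°S:
f = 2Ω sin φ = 2 × 7.29×10⁻⁵ × sin 32° = 7.73×10⁻⁵ s⁻¹
Geostrophic balance rearranged: |∂P/∂n| = f ρ V_g
|∂P/∂n| = 7.73×10⁻⁵ × 1.14 × 54.0 = 4.76×10⁻³ Pa/m
Isobar spacing: Δn = ΔP/|∂P/∂n| = 800 Pa / 4.76×10⁻³ Pa/m = 168199 m ≈ 170 km

170 km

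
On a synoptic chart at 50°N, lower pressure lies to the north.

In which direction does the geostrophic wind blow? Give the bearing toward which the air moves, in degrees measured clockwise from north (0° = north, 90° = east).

The pressure-gradient force points toward the north (bearing 000°).
Geostrophic balance: in the Northern Hemisphere the Coriolis force deflects motion to the right, so the geostrophic wind blows 90° to the right of the pressure-gradient force (low pressure on the left).
Rotating 000° by 90° clockwise gives 090° — the wind blows toward the east.

090°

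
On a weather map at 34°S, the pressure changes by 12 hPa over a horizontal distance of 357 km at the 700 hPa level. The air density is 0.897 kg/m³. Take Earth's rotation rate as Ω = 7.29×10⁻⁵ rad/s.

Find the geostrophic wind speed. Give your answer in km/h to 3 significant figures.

Coriolis parameter at 34°S:
f = 2Ω sin φ = 2 × 7.29×10⁻⁵ × sin 34° = 8.15×10⁻⁵ s⁻¹
Pressure gradient: |∂P/∂n| = 1200 Pa / 357000 m = 3.36×10⁻³ Pa/m
Geostrophic balance (pressure-gradient force = Coriolis force):
V_g = (1/(fρ)) |∂P/∂n| = 3.36×10⁻³ / (8.15×10⁻⁵ × 0.897) = 46.0 m/s
Converting: 46.0 m/s × 3.6 = 165 km/h

165 km/h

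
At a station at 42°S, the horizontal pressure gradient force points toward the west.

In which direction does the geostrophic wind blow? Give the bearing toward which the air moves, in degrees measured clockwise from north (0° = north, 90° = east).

180°

The pressure-gradient force points toward the west (bearing 270°).
Geostrophic balance: in the Southern Hemisphere the Coriolis force deflects motion to the left, so the geostrophic wind blows 90° to the left of the pressure-gradient force (low pressure on the right).
Rotating 270° by 90° counterclockwise gives 180° — the wind blows toward the south.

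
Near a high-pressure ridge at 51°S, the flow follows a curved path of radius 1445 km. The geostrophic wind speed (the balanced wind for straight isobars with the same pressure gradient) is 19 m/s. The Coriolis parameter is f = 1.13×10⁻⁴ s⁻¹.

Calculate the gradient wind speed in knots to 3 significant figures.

42.7 knots

Around a high, pressure-gradient force acts outward with centrifugal, so Coriolis balances both:
fV = (1/ρ)|∂P/∂n| + V²/R  →  V² − fR·V + fR·V_g = 0
With fR = 1.13×10⁻⁴ × 1445×10³ m = 163 m/s:
V = [fR − √((fR)² − 4 fR V_g)]/2 = [163 − √(163² − 4×163×19)]/2 = 22 m/s
Supergeostrophic (V > V_g = 19 m/s), as expected around a high.
Converting: 22 m/s × 1.944 = 42.7 knots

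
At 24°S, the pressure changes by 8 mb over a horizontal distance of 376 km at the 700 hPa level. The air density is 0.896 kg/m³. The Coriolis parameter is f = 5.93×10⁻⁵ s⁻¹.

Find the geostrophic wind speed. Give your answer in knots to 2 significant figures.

Pressure gradient: |∂P/∂n| = 800 Pa / 376000 m = 2.13×10⁻³ Pa/m
Geostrophic balance (pressure-gradient force = Coriolis force):
V_g = (1/(fρ)) |∂P/∂n| = 2.13×10⁻³ / (5.93×10⁻⁵ × 0.896) = 40.0 m/s
Converting: 40.0 m/s × 1.944 = 78 knots

78 knots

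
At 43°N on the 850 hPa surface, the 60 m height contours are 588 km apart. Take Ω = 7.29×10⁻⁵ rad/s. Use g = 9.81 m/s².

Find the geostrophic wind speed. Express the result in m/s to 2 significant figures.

10 m/s

Coriolis parameter at 43°N:
f = 2Ω sin φ = 2 × 7.29×10⁻⁵ × sin 43° = 9.94×10⁻⁵ s⁻¹
Height gradient: |∂Z/∂n| = 60 m / 588000 m = 1.02×10⁻⁴
On a pressure surface, geostrophic balance gives V_g = (g/f)|∂Z/∂n|:
V_g = 9.81 × 1.02×10⁻⁴ / 9.94×10⁻⁵ = 10.1 m/s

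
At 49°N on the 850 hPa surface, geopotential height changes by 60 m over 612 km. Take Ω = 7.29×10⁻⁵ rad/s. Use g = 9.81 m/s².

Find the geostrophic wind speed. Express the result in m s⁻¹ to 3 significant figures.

8.74 m s⁻¹

Coriolis parameter at 49°N:
f = 2Ω sin φ = 2 × 7.29×10⁻⁵ × sin 49° = 1.10×10⁻⁴ s⁻¹
Height gradient: |∂Z/∂n| = 60 m / 612000 m = 9.80×10⁻⁵
On a pressure surface, geostrophic balance gives V_g = (g/f)|∂Z/∂n|:
V_g = 9.81 × 9.80×10⁻⁵ / 1.10×10⁻⁴ = 8.74 m/s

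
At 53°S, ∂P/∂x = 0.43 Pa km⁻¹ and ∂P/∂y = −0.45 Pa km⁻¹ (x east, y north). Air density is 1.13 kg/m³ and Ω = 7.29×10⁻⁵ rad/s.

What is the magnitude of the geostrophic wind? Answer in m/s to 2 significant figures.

Coriolis parameter at 53°S:
f = 2Ω sin φ = 2 × 7.29×10⁻⁵ × sin 53° = 1.16×10⁻⁴ s⁻¹
In the Southern Hemisphere f is negative: f = −1.16×10⁻⁴ s⁻¹.
Component geostrophic relations (x east, y north):
u_g = −(1/(fρ)) ∂P/∂y,  v_g = (1/(fρ)) ∂P/∂x
u_g = −(−0.45×10⁻³)/(−1.16×10⁻⁴ × 1.13) = −3.42 m/s;  v_g = (0.43×10⁻³)/(−1.16×10⁻⁴ × 1.13) = −3.27 m/s
|V_g| = √(u_g² + v_g²) = 4.73 m/s

4.7 m/s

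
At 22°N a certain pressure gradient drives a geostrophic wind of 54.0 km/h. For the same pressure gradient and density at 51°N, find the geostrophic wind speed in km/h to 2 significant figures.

26 km/h

With the same pressure gradient and density, V_g ∝ 1/f ∝ 1/sin φ.
V₂ = V₁ · sin φ₁ / sin φ₂ = 54.0 × sin 22° / sin 51°
V₂ = 54.0 × 0.3746/0.7771 = 26 km/h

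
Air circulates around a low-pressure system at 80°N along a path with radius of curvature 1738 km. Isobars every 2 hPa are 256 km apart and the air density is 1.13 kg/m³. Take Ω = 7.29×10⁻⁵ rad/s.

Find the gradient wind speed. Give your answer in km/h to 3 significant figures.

Coriolis parameter at 80°N:
f = 2Ω sin φ = 2 × 7.29×10⁻⁵ × sin 80° = 1.44×10⁻⁴ s⁻¹
Pressure gradient: |∂P/∂n| = 200 Pa / 256000 m = 7.81×10⁻⁴ Pa/m
Geostrophic speed: V_g = |∂P/∂n|/(fρ) = 7.81×10⁻⁴/(1.44×10⁻⁴ × 1.13) = 4.82 m/s
Around a low, centrifugal force acts outward with Coriolis, so pressure-gradient force balances both:
(1/ρ)|∂P/∂n| = fV + V²/R  →  V² + fR·V − fR·V_g = 0
With fR = 1.44×10⁻⁴ × 1738×10³ m = 250 m/s:
V = [−fR + √((fR)² + 4 fR V_g)]/2 = [−250 + √(250² + 4×250×4.82)]/2 = 4.73 m/s
Subgeostrophic (V < V_g = 4.82 m/s), as expected around a low.
Converting: 4.73 m/s × 3.6 = 17.0 km/h

17.0 km/h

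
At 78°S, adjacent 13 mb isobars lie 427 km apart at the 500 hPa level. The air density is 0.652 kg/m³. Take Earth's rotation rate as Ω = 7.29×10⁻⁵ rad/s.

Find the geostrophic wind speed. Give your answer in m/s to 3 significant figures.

32.7 m/s

Coriolis parameter at 78°S:
f = 2Ω sin φ = 2 × 7.29×10⁻⁵ × sin 78° = 1.43×10⁻⁴ s⁻¹
Pressure gradient: |∂P/∂n| = 1300 Pa / 427000 m = 3.04×10⁻³ Pa/m
Geostrophic balance (pressure-gradient force = Coriolis force):
V_g = (1/(fρ)) |∂P/∂n| = 3.04×10⁻³ / (1.43×10⁻⁴ × 0.652) = 32.7 m/s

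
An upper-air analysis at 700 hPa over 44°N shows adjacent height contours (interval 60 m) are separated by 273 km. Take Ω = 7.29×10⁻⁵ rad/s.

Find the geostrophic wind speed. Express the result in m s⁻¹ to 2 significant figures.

21 m s⁻¹

Coriolis parameter at 44°N:
f = 2Ω sin φ = 2 × 7.29×10⁻⁵ × sin 44° = 1.01×10⁻⁴ s⁻¹
Height gradient: |∂Z/∂n| = 60 m / 273000 m = 2.20×10⁻⁴
On a pressure surface, geostrophic balance gives V_g = (g/f)|∂Z/∂n|:
V_g = 9.81 × 2.20×10⁻⁴ / 1.01×10⁻⁴ = 21.3 m/s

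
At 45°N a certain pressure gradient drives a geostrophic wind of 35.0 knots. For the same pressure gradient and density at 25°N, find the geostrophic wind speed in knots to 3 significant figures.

58.6 knots

With the same pressure gradient and density, V_g ∝ 1/f ∝ 1/sin φ.
V₂ = V₁ · sin φ₁ / sin φ₂ = 35.0 × sin 45° / sin 25°
V₂ = 35.0 × 0.7071/0.4226 = 58.6 knots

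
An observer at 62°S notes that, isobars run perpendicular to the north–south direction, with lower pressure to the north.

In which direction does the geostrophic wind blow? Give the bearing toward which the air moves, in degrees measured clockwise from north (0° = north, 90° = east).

The pressure-gradient force points toward the north (bearing 000°).
Geostrophic balance: in the Southern Hemisphere the Coriolis force deflects motion to the left, so the geostrophic wind blows 90° to the left of the pressure-gradient force (low pressure on the right).
Rotating 000° by 90° counterclockwise gives 270° — the wind blows toward the west.

270°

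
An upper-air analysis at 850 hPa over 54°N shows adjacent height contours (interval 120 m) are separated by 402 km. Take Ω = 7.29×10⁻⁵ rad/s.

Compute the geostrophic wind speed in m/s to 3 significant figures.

Coriolis parameter at 54°N:
f = 2Ω sin φ = 2 × 7.29×10⁻⁵ × sin 54° = 1.18×10⁻⁴ s⁻¹
Height gradient: |∂Z/∂n| = 120 m / 402000 m = 2.99×10⁻⁴
On a pressure surface, geostrophic balance gives V_g = (g/f)|∂Z/∂n|:
V_g = 9.81 × 2.99×10⁻⁴ / 1.18×10⁻⁴ = 24.8 m/s

24.8 m/s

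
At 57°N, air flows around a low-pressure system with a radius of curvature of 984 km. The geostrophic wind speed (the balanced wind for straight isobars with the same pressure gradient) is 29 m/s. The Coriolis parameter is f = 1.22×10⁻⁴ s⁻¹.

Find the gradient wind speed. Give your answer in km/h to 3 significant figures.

Around a low, centrifugal force acts outward with Coriolis, so pressure-gradient force balances both:
(1/ρ)|∂P/∂n| = fV + V²/R  →  V² + fR·V − fR·V_g = 0
With fR = 1.22×10⁻⁴ × 984×10³ m = 120 m/s:
V = [−fR + √((fR)² + 4 fR V_g)]/2 = [−120 + √(120² + 4×120×29)]/2 = 24.1 m/s
Subgeostrophic (V < V_g = 29 m/s), as expected around a low.
Converting: 24.1 m/s × 3.6 = 86.9 km/h

86.9 km/h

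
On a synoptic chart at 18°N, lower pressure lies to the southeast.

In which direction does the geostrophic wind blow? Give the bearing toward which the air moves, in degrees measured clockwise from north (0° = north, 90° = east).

225°

The pressure-gradient force points toward the southeast (bearing 135°).
Geostrophic balance: in the Northern Hemisphere the Coriolis force deflects motion to the right, so the geostrophic wind blows 90° to the right of the pressure-gradient force (low pressure on the left).
Rotating 135° by 90° clockwise gives 225° — the wind blows toward the southwest.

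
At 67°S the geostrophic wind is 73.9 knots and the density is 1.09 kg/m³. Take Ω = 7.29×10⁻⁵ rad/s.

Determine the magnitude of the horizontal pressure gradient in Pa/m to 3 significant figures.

Coriolis parameter at 67°S:
f = 2Ω sin φ = 2 × 7.29×10⁻⁵ × sin 67° = 1.34×10⁻⁴ s⁻¹
Wind speed in SI: 73.9 knots = 38.0 m/s
Geostrophic balance rearranged: |∂P/∂n| = f ρ V_g
|∂P/∂n| = 1.34×10⁻⁴ × 1.09 × 38.0 = 5.56×10⁻³ Pa/m

5.56×10⁻³ Pa/m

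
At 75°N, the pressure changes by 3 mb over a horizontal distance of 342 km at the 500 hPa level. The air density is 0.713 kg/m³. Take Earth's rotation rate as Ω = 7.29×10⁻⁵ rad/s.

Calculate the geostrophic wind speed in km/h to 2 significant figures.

31 km/h

Coriolis parameter at 75°N:
f = 2Ω sin φ = 2 × 7.29×10⁻⁵ × sin 75° = 1.41×10⁻⁴ s⁻¹
Pressure gradient: |∂P/∂n| = 300 Pa / 342000 m = 8.77×10⁻⁴ Pa/m
Geostrophic balance (pressure-gradient force = Coriolis force):
V_g = (1/(fρ)) |∂P/∂n| = 8.77×10⁻⁴ / (1.41×10⁻⁴ × 0.713) = 8.74 m/s
Converting: 8.74 m/s × 3.6 = 31 km/h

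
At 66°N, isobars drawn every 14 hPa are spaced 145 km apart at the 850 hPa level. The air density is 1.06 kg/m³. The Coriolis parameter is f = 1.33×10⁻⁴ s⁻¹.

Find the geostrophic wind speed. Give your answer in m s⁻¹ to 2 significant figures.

68 m s⁻¹

Pressure gradient: |∂P/∂n| = 1400 Pa / 145000 m = 9.66×10⁻³ Pa/m
Geostrophic balance (pressure-gradient force = Coriolis force):
V_g = (1/(fρ)) |∂P/∂n| = 9.66×10⁻³ / (1.33×10⁻⁴ × 1.06) = 68.5 m/s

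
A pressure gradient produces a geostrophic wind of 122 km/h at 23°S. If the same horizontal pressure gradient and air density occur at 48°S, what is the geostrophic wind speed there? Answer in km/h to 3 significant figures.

64.1 km/h

With the same pressure gradient and density, V_g ∝ 1/f ∝ 1/sin φ.
V₂ = V₁ · sin φ₁ / sin φ₂ = 122 × sin 23° / sin 48°
V₂ = 122 × 0.3907/0.7431 = 64.1 km/h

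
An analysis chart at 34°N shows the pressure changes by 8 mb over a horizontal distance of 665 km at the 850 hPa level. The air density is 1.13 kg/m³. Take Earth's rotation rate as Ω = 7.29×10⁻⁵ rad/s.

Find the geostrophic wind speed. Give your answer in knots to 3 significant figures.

25.4 knots

Coriolis parameter at 34°N:
f = 2Ω sin φ = 2 × 7.29×10⁻⁵ × sin 34° = 8.15×10⁻⁵ s⁻¹
Pressure gradient: |∂P/∂n| = 800 Pa / 665000 m = 1.20×10⁻³ Pa/m
Geostrophic balance (pressure-gradient force = Coriolis force):
V_g = (1/(fρ)) |∂P/∂n| = 1.20×10⁻³ / (8.15×10⁻⁵ × 1.13) = 13.1 m/s
Converting: 13.1 m/s × 1.944 = 25.4 knots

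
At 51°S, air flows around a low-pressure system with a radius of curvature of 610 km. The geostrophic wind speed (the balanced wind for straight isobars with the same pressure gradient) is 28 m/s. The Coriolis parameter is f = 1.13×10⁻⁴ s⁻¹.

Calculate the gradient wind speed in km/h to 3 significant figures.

Around a low, centrifugal force acts outward with Coriolis, so pressure-gradient force balances both:
(1/ρ)|∂P/∂n| = fV + V²/R  →  V² + fR·V − fR·V_g = 0
With fR = 1.13×10⁻⁴ × 610×10³ m = 68.9 m/s:
V = [−fR + √((fR)² + 4 fR V_g)]/2 = [−68.9 + √(68.9² + 4×68.9×28)]/2 = 21.4 m/s
Subgeostrophic (V < V_g = 28 m/s), as expected around a low.
Converting: 21.4 m/s × 3.6 = 76.9 km/h

76.9 km/h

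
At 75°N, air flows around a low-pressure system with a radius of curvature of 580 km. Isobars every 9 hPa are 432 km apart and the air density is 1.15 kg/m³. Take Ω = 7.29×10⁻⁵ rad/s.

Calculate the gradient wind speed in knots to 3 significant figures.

22.0 knots

Coriolis parameter at 75°N:
f = 2Ω sin φ = 2 × 7.29×10⁻⁵ × sin 75° = 1.41×10⁻⁴ s⁻¹
Pressure gradient: |∂P/∂n| = 900 Pa / 432000 m = 2.08×10⁻³ Pa/m
Geostrophic speed: V_g = |∂P/∂n|/(fρ) = 2.08×10⁻³/(1.41×10⁻⁴ × 1.15) = 12.9 m/s
Around a low, centrifugal force acts outward with Coriolis, so pressure-gradient force balances both:
(1/ρ)|∂P/∂n| = fV + V²/R  →  V² + fR·V − fR·V_g = 0
With fR = 1.41×10⁻⁴ × 580×10³ m = 81.7 m/s:
V = [−fR + √((fR)² + 4 fR V_g)]/2 = [−81.7 + √(81.7² + 4×81.7×12.9)]/2 = 11.3 m/s
Subgeostrophic (V < V_g = 12.9 m/s), as expected around a low.
Converting: 11.3 m/s × 1.944 = 22.0 knots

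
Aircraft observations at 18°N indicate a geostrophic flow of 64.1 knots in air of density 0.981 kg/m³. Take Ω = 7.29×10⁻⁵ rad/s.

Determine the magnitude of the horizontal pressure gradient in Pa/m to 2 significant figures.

1.5×10⁻³ Pa/m

Coriolis parameter at 18°N:
f = 2Ω sin φ = 2 × 7.29×10⁻⁵ × sin 18° = 4.51×10⁻⁵ s⁻¹
Wind speed in SI: 64.1 knots = 33.0 m/s
Geostrophic balance rearranged: |∂P/∂n| = f ρ V_g
|∂P/∂n| = 4.51×10⁻⁵ × 0.981 × 33.0 = 1.46×10⁻³ Pa/m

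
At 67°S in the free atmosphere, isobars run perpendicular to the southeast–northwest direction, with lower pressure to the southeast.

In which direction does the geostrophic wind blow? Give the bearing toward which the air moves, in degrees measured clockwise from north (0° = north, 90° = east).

045°

The pressure-gradient force points toward the southeast (bearing 135°).
Geostrophic balance: in the Southern Hemisphere the Coriolis force deflects motion to the left, so the geostrophic wind blows 90° to the left of the pressure-gradient force (low pressure on the right).
Rotating 135° by 90° counterclockwise gives 045° — the wind blows toward the northeast.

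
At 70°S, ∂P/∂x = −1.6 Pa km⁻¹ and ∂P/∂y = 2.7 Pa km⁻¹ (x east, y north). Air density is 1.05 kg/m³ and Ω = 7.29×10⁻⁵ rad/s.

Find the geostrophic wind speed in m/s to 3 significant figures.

21.8 m/s

Coriolis parameter at 70°S:
f = 2Ω sin φ = 2 × 7.29×10⁻⁵ × sin 70° = 1.37×10⁻⁴ s⁻¹
In the Southern Hemisphere f is negative: f = −1.37×10⁻⁴ s⁻¹.
Component geostrophic relations (x east, y north):
u_g = −(1/(fρ)) ∂P/∂y,  v_g = (1/(fρ)) ∂P/∂x
u_g = −(2.7×10⁻³)/(−1.37×10⁻⁴ × 1.05) = 18.8 m/s;  v_g = (−1.6×10⁻³)/(−1.37×10⁻⁴ × 1.05) = 11.1 m/s
|V_g| = √(u_g² + v_g²) = 21.8 m/s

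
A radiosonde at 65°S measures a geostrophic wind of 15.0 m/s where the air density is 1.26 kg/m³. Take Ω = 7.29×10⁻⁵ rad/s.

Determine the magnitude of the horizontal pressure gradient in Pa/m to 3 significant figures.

2.50×10⁻³ Pa/m

Coriolis parameter at 65°S:
f = 2Ω sin φ = 2 × 7.29×10⁻⁵ × sin 65° = 1.32×10⁻⁴ s⁻¹
Geostrophic balance rearranged: |∂P/∂n| = f ρ V_g
|∂P/∂n| = 1.32×10⁻⁴ × 1.26 × 15.0 = 2.50×10⁻³ Pa/m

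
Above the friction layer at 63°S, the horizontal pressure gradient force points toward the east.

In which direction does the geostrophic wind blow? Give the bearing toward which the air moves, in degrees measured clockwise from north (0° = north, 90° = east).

The pressure-gradient force points toward the east (bearing 090°).
Geostrophic balance: in the Southern Hemisphere the Coriolis force deflects motion to the left, so the geostrophic wind blows 90° to the left of the pressure-gradient force (low pressure on the right).
Rotating 090° by 90° counterclockwise gives 000° — the wind blows toward the north.

000°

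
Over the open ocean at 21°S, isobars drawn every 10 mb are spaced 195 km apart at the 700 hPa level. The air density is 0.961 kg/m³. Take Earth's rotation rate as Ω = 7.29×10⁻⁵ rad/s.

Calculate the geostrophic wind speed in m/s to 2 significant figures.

100 m/s

Coriolis parameter at 21°S:
f = 2Ω sin φ = 2 × 7.29×10⁻⁵ × sin 21° = 5.23×10⁻⁵ s⁻¹
Pressure gradient: |∂P/∂n| = 1000 Pa / 195000 m = 5.13×10⁻³ Pa/m
Geostrophic balance (pressure-gradient force = Coriolis force):
V_g = (1/(fρ)) |∂P/∂n| = 5.13×10⁻³ / (5.23×10⁻⁵ × 0.961) = 102 m/s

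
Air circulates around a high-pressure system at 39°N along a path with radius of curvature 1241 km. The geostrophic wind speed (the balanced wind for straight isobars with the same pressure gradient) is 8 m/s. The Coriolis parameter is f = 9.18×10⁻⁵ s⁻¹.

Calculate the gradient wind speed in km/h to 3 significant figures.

31.2 km/h

Around a high, pressure-gradient force acts outward with centrifugal, so Coriolis balances both:
fV = (1/ρ)|∂P/∂n| + V²/R  →  V² − fR·V + fR·V_g = 0
With fR = 9.18×10⁻⁵ × 1241×10³ m = 114 m/s:
V = [fR − √((fR)² − 4 fR V_g)]/2 = [114 − √(114² − 4×114×8)]/2 = 8.66 m/s
Supergeostrophic (V > V_g = 8 m/s), as expected around a high.
Converting: 8.66 m/s × 3.6 = 31.2 km/h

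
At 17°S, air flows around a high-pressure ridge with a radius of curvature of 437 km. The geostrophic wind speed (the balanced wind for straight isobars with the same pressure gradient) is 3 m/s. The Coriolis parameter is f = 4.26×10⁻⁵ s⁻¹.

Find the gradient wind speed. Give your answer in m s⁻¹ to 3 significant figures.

3.76 m s⁻¹

Around a high, pressure-gradient force acts outward with centrifugal, so Coriolis balances both:
fV = (1/ρ)|∂P/∂n| + V²/R  →  V² − fR·V + fR·V_g = 0
With fR = 4.26×10⁻⁵ × 437×10³ m = 18.6 m/s:
V = [fR − √((fR)² − 4 fR V_g)]/2 = [18.6 − √(18.6² − 4×18.6×3)]/2 = 3.76 m/s
Supergeostrophic (V > V_g = 3 m/s), as expected around a high.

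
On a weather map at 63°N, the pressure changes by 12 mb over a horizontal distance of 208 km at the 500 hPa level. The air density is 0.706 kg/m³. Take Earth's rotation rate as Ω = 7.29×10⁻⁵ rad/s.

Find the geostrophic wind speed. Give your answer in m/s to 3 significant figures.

Coriolis parameter at 63°N:
f = 2Ω sin φ = 2 × 7.29×10⁻⁵ × sin 63° = 1.30×10⁻⁴ s⁻¹
Pressure gradient: |∂P/∂n| = 1200 Pa / 208000 m = 5.77×10⁻³ Pa/m
Geostrophic balance (pressure-gradient force = Coriolis force):
V_g = (1/(fρ)) |∂P/∂n| = 5.77×10⁻³ / (1.30×10⁻⁴ × 0.706) = 62.9 m/s

62.9 m/s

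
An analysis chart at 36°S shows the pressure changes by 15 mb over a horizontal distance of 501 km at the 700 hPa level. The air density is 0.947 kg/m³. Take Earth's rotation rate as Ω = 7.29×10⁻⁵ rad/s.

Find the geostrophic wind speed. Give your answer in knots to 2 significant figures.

Coriolis parameter at 36°S:
f = 2Ω sin φ = 2 × 7.29×10⁻⁵ × sin 36° = 8.57×10⁻⁵ s⁻¹
Pressure gradient: |∂P/∂n| = 1500 Pa / 501000 m = 2.99×10⁻³ Pa/m
Geostrophic balance (pressure-gradient force = Coriolis force):
V_g = (1/(fρ)) |∂P/∂n| = 2.99×10⁻³ / (8.57×10⁻⁵ × 0.947) = 36.9 m/s
Converting: 36.9 m/s × 1.944 = 72 knots

72 knots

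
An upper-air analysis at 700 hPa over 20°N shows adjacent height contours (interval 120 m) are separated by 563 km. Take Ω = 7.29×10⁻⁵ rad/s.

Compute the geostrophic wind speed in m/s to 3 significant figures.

41.9 m/s

Coriolis parameter at 20°N:
f = 2Ω sin φ = 2 × 7.29×10⁻⁵ × sin 20° = 4.99×10⁻⁵ s⁻¹
Height gradient: |∂Z/∂n| = 120 m / 563000 m = 2.13×10⁻⁴
On a pressure surface, geostrophic balance gives V_g = (g/f)|∂Z/∂n|:
V_g = 9.81 × 2.13×10⁻⁴ / 4.99×10⁻⁵ = 41.9 m/s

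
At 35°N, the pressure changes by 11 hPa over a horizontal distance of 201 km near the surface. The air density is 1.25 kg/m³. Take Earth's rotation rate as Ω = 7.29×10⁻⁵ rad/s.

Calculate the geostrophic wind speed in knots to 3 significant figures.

102 knots

Coriolis parameter at 35°N:
f = 2Ω sin φ = 2 × 7.29×10⁻⁵ × sin 35° = 8.36×10⁻⁵ s⁻¹
Pressure gradient: |∂P/∂n| = 1100 Pa / 201000 m = 5.47×10⁻³ Pa/m
Geostrophic balance (pressure-gradient force = Coriolis force):
V_g = (1/(fρ)) |∂P/∂n| = 5.47×10⁻³ / (8.36×10⁻⁵ × 1.25) = 52.4 m/s
Converting: 52.4 m/s × 1.944 = 102 knots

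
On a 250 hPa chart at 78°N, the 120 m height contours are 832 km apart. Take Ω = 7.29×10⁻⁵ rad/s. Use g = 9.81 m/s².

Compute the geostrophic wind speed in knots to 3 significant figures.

Coriolis parameter at 78°N:
f = 2Ω sin φ = 2 × 7.29×10⁻⁵ × sin 78° = 1.43×10⁻⁴ s⁻¹
Height gradient: |∂Z/∂n| = 120 m / 832000 m = 1.44×10⁻⁴
On a pressure surface, geostrophic balance gives V_g = (g/f)|∂Z/∂n|:
V_g = 9.81 × 1.44×10⁻⁴ / 1.43×10⁻⁴ = 9.92 m/s
Converting: 9.92 m/s × 1.944 = 19.3 knots

19.3 knots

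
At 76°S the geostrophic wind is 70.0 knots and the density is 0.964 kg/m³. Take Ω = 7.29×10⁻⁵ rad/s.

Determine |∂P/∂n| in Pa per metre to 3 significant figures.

Coriolis parameter at 76°S:
f = 2Ω sin φ = 2 × 7.29×10⁻⁵ × sin 76° = 1.41×10⁻⁴ s⁻¹
Wind speed in SI: 70.0 knots = 36.0 m/s
Geostrophic balance rearranged: |∂P/∂n| = f ρ V_g
|∂P/∂n| = 1.41×10⁻⁴ × 0.964 × 36.0 = 4.91×10⁻³ Pa/m

4.91×10⁻³ Pa/m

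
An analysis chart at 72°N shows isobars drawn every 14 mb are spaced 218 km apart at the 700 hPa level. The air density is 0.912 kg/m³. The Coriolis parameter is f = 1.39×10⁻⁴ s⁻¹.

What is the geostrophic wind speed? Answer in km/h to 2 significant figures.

Pressure gradient: |∂P/∂n| = 1400 Pa / 218000 m = 6.42×10⁻³ Pa/m
Geostrophic balance (pressure-gradient force = Coriolis force):
V_g = (1/(fρ)) |∂P/∂n| = 6.42×10⁻³ / (1.39×10⁻⁴ × 0.912) = 50.7 m/s
Converting: 50.7 m/s × 3.6 = 180 km/h

180 km/h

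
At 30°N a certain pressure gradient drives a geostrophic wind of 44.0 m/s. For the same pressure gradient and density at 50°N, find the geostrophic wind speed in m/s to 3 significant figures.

With the same pressure gradient and density, V_g ∝ 1/f ∝ 1/sin φ.
V₂ = V₁ · sin φ₁ / sin φ₂ = 44.0 × sin 30° / sin 50°
V₂ = 44.0 × 0.5000/0.7660 = 28.7 m/s

28.7 m/s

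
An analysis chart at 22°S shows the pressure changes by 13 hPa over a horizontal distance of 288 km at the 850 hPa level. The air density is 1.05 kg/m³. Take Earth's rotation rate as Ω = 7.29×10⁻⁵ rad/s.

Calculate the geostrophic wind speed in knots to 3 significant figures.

Coriolis parameter at 22°S:
f = 2Ω sin φ = 2 × 7.29×10⁻⁵ × sin 22° = 5.46×10⁻⁵ s⁻¹
Pressure gradient: |∂P/∂n| = 1300 Pa / 288000 m = 4.51×10⁻³ Pa/m
Geostrophic balance (pressure-gradient force = Coriolis force):
V_g = (1/(fρ)) |∂P/∂n| = 4.51×10⁻³ / (5.46×10⁻⁵ × 1.05) = 78.7 m/s
Converting: 78.7 m/s × 1.944 = 153 knots

153 knots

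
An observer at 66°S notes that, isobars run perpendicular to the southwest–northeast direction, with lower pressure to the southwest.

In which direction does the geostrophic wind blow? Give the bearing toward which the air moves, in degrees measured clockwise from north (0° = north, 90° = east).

The pressure-gradient force points toward the southwest (bearing 225°).
Geostrophic balance: in the Southern Hemisphere the Coriolis force deflects motion to the left, so the geostrophic wind blows 90° to the left of the pressure-gradient force (low pressure on the right).
Rotating 225° by 90° counterclockwise gives 135° — the wind blows toward the southeast.

135°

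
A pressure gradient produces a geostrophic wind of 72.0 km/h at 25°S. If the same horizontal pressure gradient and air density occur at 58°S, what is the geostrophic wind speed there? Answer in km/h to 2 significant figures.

36 km/h

With the same pressure gradient and density, V_g ∝ 1/f ∝ 1/sin φ.
V₂ = V₁ · sin φ₁ / sin φ₂ = 72.0 × sin 25° / sin 58°
V₂ = 72.0 × 0.4226/0.8480 = 36 km/h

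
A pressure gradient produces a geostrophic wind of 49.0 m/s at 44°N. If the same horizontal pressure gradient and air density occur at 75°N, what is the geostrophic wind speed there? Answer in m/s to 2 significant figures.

35 m/s

With the same pressure gradient and density, V_g ∝ 1/f ∝ 1/sin φ.
V₂ = V₁ · sin φ₁ / sin φ₂ = 49.0 × sin 44° / sin 75°
V₂ = 49.0 × 0.6947/0.9659 = 35 m/s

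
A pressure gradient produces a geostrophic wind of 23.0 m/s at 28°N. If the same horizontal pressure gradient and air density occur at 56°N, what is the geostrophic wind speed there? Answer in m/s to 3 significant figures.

With the same pressure gradient and density, V_g ∝ 1/f ∝ 1/sin φ.
V₂ = V₁ · sin φ₁ / sin φ₂ = 23.0 × sin 28° / sin 56°
V₂ = 23.0 × 0.4695/0.8290 = 13.0 m/s

13.0 m/s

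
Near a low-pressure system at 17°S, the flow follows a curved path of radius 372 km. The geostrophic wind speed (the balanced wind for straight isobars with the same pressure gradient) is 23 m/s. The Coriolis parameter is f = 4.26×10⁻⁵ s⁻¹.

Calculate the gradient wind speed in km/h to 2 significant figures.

46 km/h

Around a low, centrifugal force acts outward with Coriolis, so pressure-gradient force balances both:
(1/ρ)|∂P/∂n| = fV + V²/R  →  V² + fR·V − fR·V_g = 0
With fR = 4.26×10⁻⁵ × 372×10³ m = 15.8 m/s:
V = [−fR + √((fR)² + 4 fR V_g)]/2 = [−15.8 + √(15.8² + 4×15.8×23)]/2 = 12.7 m/s
Subgeostrophic (V < V_g = 23 m/s), as expected around a low.
Converting: 12.7 m/s × 3.6 = 46 km/h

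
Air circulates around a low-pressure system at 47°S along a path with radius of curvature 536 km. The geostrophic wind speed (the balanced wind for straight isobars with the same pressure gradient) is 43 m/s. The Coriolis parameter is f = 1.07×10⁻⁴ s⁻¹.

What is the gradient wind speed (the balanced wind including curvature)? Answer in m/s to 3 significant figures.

28.7 m/s

Around a low, centrifugal force acts outward with Coriolis, so pressure-gradient force balances both:
(1/ρ)|∂P/∂n| = fV + V²/R  →  V² + fR·V − fR·V_g = 0
With fR = 1.07×10⁻⁴ × 536×10³ m = 57.4 m/s:
V = [−fR + √((fR)² + 4 fR V_g)]/2 = [−57.4 + √(57.4² + 4×57.4×43)]/2 = 28.7 m/s
Subgeostrophic (V < V_g = 43 m/s), as expected around a low.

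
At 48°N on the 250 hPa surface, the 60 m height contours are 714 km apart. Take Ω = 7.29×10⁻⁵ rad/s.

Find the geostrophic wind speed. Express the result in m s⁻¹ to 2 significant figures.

Coriolis parameter at 48°N:
f = 2Ω sin φ = 2 × 7.29×10⁻⁵ × sin 48° = 1.08×10⁻⁴ s⁻¹
Height gradient: |∂Z/∂n| = 60 m / 714000 m = 8.40×10⁻⁵
On a pressure surface, geostrophic balance gives V_g = (g/f)|∂Z/∂n|:
V_g = 9.81 × 8.40×10⁻⁵ / 1.08×10⁻⁴ = 7.61 m/s

7.6 m s⁻¹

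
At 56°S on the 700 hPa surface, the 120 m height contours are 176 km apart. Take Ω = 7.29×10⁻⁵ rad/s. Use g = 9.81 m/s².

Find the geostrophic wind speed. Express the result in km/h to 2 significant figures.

200 km/h

Coriolis parameter at 56°S:
f = 2Ω sin φ = 2 × 7.29×10⁻⁵ × sin 56° = 1.21×10⁻⁴ s⁻¹
Height gradient: |∂Z/∂n| = 120 m / 176000 m = 6.82×10⁻⁴
On a pressure surface, geostrophic balance gives V_g = (g/f)|∂Z/∂n|:
V_g = 9.81 × 6.82×10⁻⁴ / 1.21×10⁻⁴ = 55.3 m/s
Converting: 55.3 m/s × 3.6 = 200 km/h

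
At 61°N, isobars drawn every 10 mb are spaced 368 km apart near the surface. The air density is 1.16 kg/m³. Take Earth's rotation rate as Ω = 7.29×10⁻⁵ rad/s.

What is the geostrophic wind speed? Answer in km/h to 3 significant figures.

66.1 km/h

Coriolis parameter at 61°N:
f = 2Ω sin φ = 2 × 7.29×10⁻⁵ × sin 61° = 1.28×10⁻⁴ s⁻¹
Pressure gradient: |∂P/∂n| = 1000 Pa / 368000 m = 2.72×10⁻³ Pa/m
Geostrophic balance (pressure-gradient force = Coriolis force):
V_g = (1/(fρ)) |∂P/∂n| = 2.72×10⁻³ / (1.28×10⁻⁴ × 1.16) = 18.4 m/s
Converting: 18.4 m/s × 3.6 = 66.1 km/h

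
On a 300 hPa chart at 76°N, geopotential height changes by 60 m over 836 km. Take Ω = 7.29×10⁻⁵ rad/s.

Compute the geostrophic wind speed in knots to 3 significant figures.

Coriolis parameter at 76°N:
f = 2Ω sin φ = 2 × 7.29×10⁻⁵ × sin 76° = 1.41×10⁻⁴ s⁻¹
Height gradient: |∂Z/∂n| = 60 m / 836000 m = 7.18×10⁻⁵
On a pressure surface, geostrophic balance gives V_g = (g/f)|∂Z/∂n|:
V_g = 9.81 × 7.18×10⁻⁵ / 1.41×10⁻⁴ = 4.98 m/s
Converting: 4.98 m/s × 1.944 = 9.67 knots

9.67 knots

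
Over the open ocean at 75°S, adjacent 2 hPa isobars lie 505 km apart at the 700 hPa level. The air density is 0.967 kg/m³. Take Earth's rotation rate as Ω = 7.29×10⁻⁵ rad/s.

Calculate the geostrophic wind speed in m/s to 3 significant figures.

Coriolis parameter at 75°S:
f = 2Ω sin φ = 2 × 7.29×10⁻⁵ × sin 75° = 1.41×10⁻⁴ s⁻¹
Pressure gradient: |∂P/∂n| = 200 Pa / 505000 m = 3.96×10⁻⁴ Pa/m
Geostrophic balance (pressure-gradient force = Coriolis force):
V_g = (1/(fρ)) |∂P/∂n| = 3.96×10⁻⁴ / (1.41×10⁻⁴ × 0.967) = 2.91 m/s

2.91 m/s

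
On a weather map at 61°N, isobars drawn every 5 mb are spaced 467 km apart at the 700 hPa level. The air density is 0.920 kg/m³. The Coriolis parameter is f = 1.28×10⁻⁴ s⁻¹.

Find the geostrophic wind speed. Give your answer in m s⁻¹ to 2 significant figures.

Pressure gradient: |∂P/∂n| = 500 Pa / 467000 m = 1.07×10⁻³ Pa/m
Geostrophic balance (pressure-gradient force = Coriolis force):
V_g = (1/(fρ)) |∂P/∂n| = 1.07×10⁻³ / (1.28×10⁻⁴ × 0.920) = 9.09 m/s

9.1 m s⁻¹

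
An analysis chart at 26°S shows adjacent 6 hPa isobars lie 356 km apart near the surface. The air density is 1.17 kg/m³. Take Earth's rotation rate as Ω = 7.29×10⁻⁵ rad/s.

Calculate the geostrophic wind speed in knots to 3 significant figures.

43.8 knots

Coriolis parameter at 26°S:
f = 2Ω sin φ = 2 × 7.29×10⁻⁵ × sin 26° = 6.39×10⁻⁵ s⁻¹
Pressure gradient: |∂P/∂n| = 600 Pa / 356000 m = 1.69×10⁻³ Pa/m
Geostrophic balance (pressure-gradient force = Coriolis force):
V_g = (1/(fρ)) |∂P/∂n| = 1.69×10⁻³ / (6.39×10⁻⁵ × 1.17) = 22.5 m/s
Converting: 22.5 m/s × 1.944 = 43.8 knots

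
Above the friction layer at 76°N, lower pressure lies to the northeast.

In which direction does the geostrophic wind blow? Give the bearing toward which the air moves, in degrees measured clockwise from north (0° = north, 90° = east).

135°

The pressure-gradient force points toward the northeast (bearing 045°).
Geostrophic balance: in the Northern Hemisphere the Coriolis force deflects motion to the right, so the geostrophic wind blows 90° to the right of the pressure-gradient force (low pressure on the left).
Rotating 045° by 90° clockwise gives 135° — the wind blows toward the southeast.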